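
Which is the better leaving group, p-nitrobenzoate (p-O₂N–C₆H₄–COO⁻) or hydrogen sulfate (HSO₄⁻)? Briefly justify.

hydrogen sulfate (HSO₄⁻) is the better leaving group.
pKₐ(H₂SO₄) ≈ -3 versus pKₐ(p-nitrobenzoic acid) ≈ 3.4: hydrogen sulfate (HSO₄⁻) is the much weaker base.
Conjugate base of a strong mineral acid.

hydrogen sulfate (HSO₄⁻)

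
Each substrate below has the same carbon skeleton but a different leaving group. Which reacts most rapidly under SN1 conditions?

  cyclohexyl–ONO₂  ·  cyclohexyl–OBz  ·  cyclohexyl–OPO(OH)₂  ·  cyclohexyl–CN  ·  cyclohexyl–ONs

With the same alkyl group throughout, only the leaving group differentiates the rates.
A good leaving group is a weak base: the lower the pKₐ of its conjugate acid, the more readily it departs.
cyclohexyl–ONs loses ONs⁻: pKₐ(p-O₂NC₆H₄SO₃H) ≈ -3.5
cyclohexyl–ONO₂ loses NO₃⁻: pKₐ(HNO₃) ≈ -1.3
cyclohexyl–OPO(OH)₂ loses H₂PO₄⁻: pKₐ(H₃PO₄) ≈ 2.1
cyclohexyl–OBz loses PhCOO⁻: pKₐ(C₆H₅COOH) ≈ 4.2
cyclohexyl–CN loses CN⁻: pKₐ(HCN) ≈ 9.2

cyclohexyl–ONs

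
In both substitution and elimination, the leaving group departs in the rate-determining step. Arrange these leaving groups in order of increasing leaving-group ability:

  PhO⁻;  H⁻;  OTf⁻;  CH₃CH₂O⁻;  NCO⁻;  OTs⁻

The more stable X⁻ (or X) is on its own — i.e. the weaker a base it is — the better a leaving group it makes.
OTf⁻: pKₐ(CF₃SO₃H (triflic acid)) ≈ -14
OTs⁻: pKₐ(p-CH₃C₆H₄SO₃H (TsOH)) ≈ -2.8
NCO⁻: pKₐ(HOCN) ≈ 3.5
PhO⁻: pKₐ(C₆H₅OH (phenol)) ≈ 10
CH₃CH₂O⁻: pKₐ(CH₃CH₂OH) ≈ 16
H⁻: pKₐ(H₂) ≈ 36
The question asks for worst first, so the sequence is read in increasing leaving-group ability.

H⁻ < CH₃CH₂O⁻ < PhO⁻ < NCO⁻ < OTs⁻ < OTf⁻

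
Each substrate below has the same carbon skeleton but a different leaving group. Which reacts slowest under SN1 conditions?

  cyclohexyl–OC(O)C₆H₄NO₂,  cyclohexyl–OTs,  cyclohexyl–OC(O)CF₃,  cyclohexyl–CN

cyclohexyl–CN

The skeletons are identical, so relative rate is governed entirely by leaving-group ability.
Rank by basicity of the departing species: weakest base leaves most easily.
cyclohexyl–OTs loses OTs⁻: pKₐ(p-CH₃C₆H₄SO₃H (TsOH)) ≈ -2.8
cyclohexyl–OC(O)CF₃ loses CF₃COO⁻: pKₐ(CF₃COOH) ≈ 0.2
cyclohexyl–OC(O)C₆H₄NO₂ loses p-O₂N–C₆H₄–COO⁻: pKₐ(p-nitrobenzoic acid) ≈ 3.4
cyclohexyl–CN loses CN⁻: pKₐ(HCN) ≈ 9.2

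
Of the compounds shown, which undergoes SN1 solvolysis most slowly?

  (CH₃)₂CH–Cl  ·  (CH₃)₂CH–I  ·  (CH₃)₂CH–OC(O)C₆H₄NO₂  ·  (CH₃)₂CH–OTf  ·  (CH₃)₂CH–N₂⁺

(CH₃)₂CH–OC(O)C₆H₄NO₂

Same R in every case — rank the leaving groups.
Leaving-group ability tracks the stability of the departed species; conjugate-acid pKₐ is the usual yardstick (lower pKₐ → better LG).
(CH₃)₂CH–N₂⁺ loses N₂: no meaningful conjugate acid; N₂ departs as an exceptionally stable neutral molecule
(CH₃)₂CH–OTf loses OTf⁻: pKₐ(CF₃SO₃H (triflic acid)) ≈ -14
(CH₃)₂CH–I loses I⁻: pKₐ(HI) ≈ -10
(CH₃)₂CH–Cl loses Cl⁻: pKₐ(HCl) ≈ -7
(CH₃)₂CH–OC(O)C₆H₄NO₂ loses p-O₂N–C₆H₄–COO⁻: pKₐ(p-nitrobenzoic acid) ≈ 3.4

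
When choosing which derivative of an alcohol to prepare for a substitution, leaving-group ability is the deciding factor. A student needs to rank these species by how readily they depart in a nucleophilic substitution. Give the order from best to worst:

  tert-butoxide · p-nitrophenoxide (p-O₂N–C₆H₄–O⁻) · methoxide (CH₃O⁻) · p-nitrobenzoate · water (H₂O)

water (H₂O) > p-nitrobenzoate > p-nitrophenoxide (p-O₂N–C₆H₄–O⁻) > methoxide (CH₃O⁻) > tert-butoxide

water (H₂O): pKₐ(H₃O⁺) ≈ -1.7
p-nitrobenzoate: pKₐ(p-nitrobenzoic acid) ≈ 3.4
p-nitrophenoxide (p-O₂N–C₆H₄–O⁻): pKₐ(p-nitrophenol) ≈ 7.2 — nitro group delocalises the charge; the classic chromogenic LG
methoxide (CH₃O⁻): pKₐ(CH₃OH) ≈ 15.5
tert-butoxide: pKₐ(t-BuOH) ≈ 18 — bulky, strongly basic alkoxide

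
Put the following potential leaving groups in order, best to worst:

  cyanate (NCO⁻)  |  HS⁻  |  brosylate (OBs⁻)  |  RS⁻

brosylate (OBs⁻) > cyanate (NCO⁻) > HS⁻ > RS⁻

Rank by basicity of the departing species: weakest base leaves most easily.
brosylate (OBs⁻): pKₐ(p-BrC₆H₄SO₃H) ≈ -2.8 — arenesulfonate with a p-bromo substituent
cyanate (NCO⁻): pKₐ(HOCN) ≈ 3.5
HS⁻: pKₐ(H₂S) ≈ 7 — larger and more polarisable than the oxygen analogue
RS⁻: pKₐ(RSH (a thiol)) ≈ 10.5 — moderately basic; rarely leaves without activation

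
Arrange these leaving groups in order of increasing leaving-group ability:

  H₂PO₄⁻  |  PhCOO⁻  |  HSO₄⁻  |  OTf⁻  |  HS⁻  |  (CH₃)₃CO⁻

(CH₃)₃CO⁻ < HS⁻ < PhCOO⁻ < H₂PO₄⁻ < HSO₄⁻ < OTf⁻

Rank by basicity of the departing species: weakest base leaves most easily.
OTf⁻: pKₐ(CF₃SO₃H (triflic acid)) ≈ -14
HSO₄⁻: pKₐ(H₂SO₄) ≈ -3
H₂PO₄⁻: pKₐ(H₃PO₄) ≈ 2.1
PhCOO⁻: pKₐ(C₆H₅COOH) ≈ 4.2
HS⁻: pKₐ(H₂S) ≈ 7
(CH₃)₃CO⁻: pKₐ(t-BuOH) ≈ 18
The question asks for worst first, so the sequence is read in increasing leaving-group ability.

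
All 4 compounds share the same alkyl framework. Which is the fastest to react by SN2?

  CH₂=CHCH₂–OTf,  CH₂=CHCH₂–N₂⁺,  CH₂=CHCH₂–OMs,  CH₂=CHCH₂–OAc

CH₂=CHCH₂–N₂⁺

Identical carbon frameworks mean the comparison reduces to leaving-group quality.
Leaving-group ability tracks the stability of the departed species; conjugate-acid pKₐ is the usual yardstick (lower pKₐ → better LG).
CH₂=CHCH₂–N₂⁺ loses N₂: no meaningful conjugate acid; N₂ departs as an exceptionally stable neutral molecule
CH₂=CHCH₂–OTf loses OTf⁻: pKₐ(CF₃SO₃H (triflic acid)) ≈ -14
CH₂=CHCH₂–OMs loses OMs⁻: pKₐ(CH₃SO₃H (MsOH)) ≈ -1.9
CH₂=CHCH₂–OAc loses AcO⁻: pKₐ(CH₃COOH) ≈ 4.8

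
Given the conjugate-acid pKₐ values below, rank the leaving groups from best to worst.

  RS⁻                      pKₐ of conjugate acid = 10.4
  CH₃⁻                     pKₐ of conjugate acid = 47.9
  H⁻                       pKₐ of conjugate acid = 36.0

RS⁻ > H⁻ > CH₃⁻

Lower conjugate-acid pKₐ ⇒ weaker base ⇒ better leaving group.
Sorting by the given values: RS⁻ (10.4), H⁻ (36.0), CH₃⁻ (47.9).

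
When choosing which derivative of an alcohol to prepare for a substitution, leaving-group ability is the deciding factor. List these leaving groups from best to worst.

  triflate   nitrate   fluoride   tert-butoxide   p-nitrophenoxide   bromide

The more stable X⁻ (or X) is on its own — i.e. the weaker a base it is — the better a leaving group it makes.
triflate: pKₐ(CF₃SO₃H (triflic acid)) ≈ -14
bromide: pKₐ(HBr) ≈ -9 — weak base; good leaving group
nitrate: pKₐ(HNO₃) ≈ -1.3 — resonance-delocalised over three oxygens
fluoride: pKₐ(HF) ≈ 3.2
p-nitrophenoxide: pKₐ(p-nitrophenol) ≈ 7.2
tert-butoxide: pKₐ(t-BuOH) ≈ 18 — bulky, strongly basic alkoxide

triflate > bromide > nitrate > fluoride > p-nitrophenoxide > tert-butoxide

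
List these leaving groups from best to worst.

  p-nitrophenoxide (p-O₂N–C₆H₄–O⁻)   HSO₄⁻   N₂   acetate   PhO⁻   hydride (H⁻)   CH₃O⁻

The more stable X⁻ (or X) is on its own — i.e. the weaker a base it is — the better a leaving group it makes.
N₂: no meaningful conjugate acid; N₂ departs as an exceptionally stable neutral molecule
HSO₄⁻: pKₐ(H₂SO₄) ≈ -3 — conjugate base of a strong mineral acid
acetate: pKₐ(CH₃COOH) ≈ 4.8 — resonance-stabilised but still a weak base
p-nitrophenoxide (p-O₂N–C₆H₄–O⁻): pKₐ(p-nitrophenol) ≈ 7.2 — nitro group delocalises the charge; the classic chromogenic LG
PhO⁻: pKₐ(C₆H₅OH (phenol)) ≈ 10 — resonance into the ring helps, but still a poor LG
CH₃O⁻: pKₐ(CH₃OH) ≈ 15.5 — strong base; alkoxides do not leave unassisted
hydride (H⁻): pKₐ(H₂) ≈ 36 — extremely strong base; leaves only in special hydride-transfer contexts

N₂ > HSO₄⁻ > acetate > p-nitrophenoxide (p-O₂N–C₆H₄–O⁻) > PhO⁻ > CH₃O⁻ > hydride (H⁻)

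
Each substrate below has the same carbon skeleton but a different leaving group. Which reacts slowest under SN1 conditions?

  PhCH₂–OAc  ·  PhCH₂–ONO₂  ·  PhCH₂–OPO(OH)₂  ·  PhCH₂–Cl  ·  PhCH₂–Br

The skeletons are identical, so relative rate is governed entirely by leaving-group ability.
The more stable X⁻ (or X) is on its own — i.e. the weaker a base it is — the better a leaving group it makes.
PhCH₂–Br loses Br⁻: pKₐ(HBr) ≈ -9
PhCH₂–Cl loses Cl⁻: pKₐ(HCl) ≈ -7
PhCH₂–ONO₂ loses NO₃⁻: pKₐ(HNO₃) ≈ -1.3
PhCH₂–OPO(OH)₂ loses H₂PO₄⁻: pKₐ(H₃PO₄) ≈ 2.1
PhCH₂–OAc loses AcO⁻: pKₐ(CH₃COOH) ≈ 4.8

PhCH₂–OAc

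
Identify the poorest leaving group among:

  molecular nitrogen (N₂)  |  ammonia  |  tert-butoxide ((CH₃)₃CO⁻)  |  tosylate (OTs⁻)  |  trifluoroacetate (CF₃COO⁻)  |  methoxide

tert-butoxide ((CH₃)₃CO⁻)

A good leaving group is a weak base: the lower the pKₐ of its conjugate acid, the more readily it departs.
molecular nitrogen (N₂): no meaningful conjugate acid; N₂ departs as an exceptionally stable neutral molecule
tosylate (OTs⁻): pKₐ(p-CH₃C₆H₄SO₃H (TsOH)) ≈ -2.8
trifluoroacetate (CF₃COO⁻): pKₐ(CF₃COOH) ≈ 0.2
ammonia: pKₐ(NH₄⁺) ≈ 9.2
methoxide: pKₐ(CH₃OH) ≈ 15.5
tert-butoxide ((CH₃)₃CO⁻): pKₐ(t-BuOH) ≈ 18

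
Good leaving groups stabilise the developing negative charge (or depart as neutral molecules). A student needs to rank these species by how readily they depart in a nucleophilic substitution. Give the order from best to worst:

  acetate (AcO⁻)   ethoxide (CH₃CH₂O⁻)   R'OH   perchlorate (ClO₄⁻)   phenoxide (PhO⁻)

The more stable X⁻ (or X) is on its own — i.e. the weaker a base it is — the better a leaving group it makes.
perchlorate (ClO₄⁻): pKₐ(HClO₄) ≈ -10 — extremely weak base; rarely used for safety reasons
R'OH: pKₐ(R'OH₂⁺) ≈ -2.4
acetate (AcO⁻): pKₐ(CH₃COOH) ≈ 4.8 — resonance-stabilised but still a weak base
phenoxide (PhO⁻): pKₐ(C₆H₅OH (phenol)) ≈ 10 — resonance into the ring helps, but still a poor LG
ethoxide (CH₃CH₂O⁻): pKₐ(CH₃CH₂OH) ≈ 16

perchlorate (ClO₄⁻) > R'OH > acetate (AcO⁻) > phenoxide (PhO⁻) > ethoxide (CH₃CH₂O⁻)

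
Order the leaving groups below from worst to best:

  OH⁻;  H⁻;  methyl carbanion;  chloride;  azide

methyl carbanion < H⁻ < OH⁻ < azide < chloride

chloride: pKₐ(HCl) ≈ -7
azide: pKₐ(HN₃) ≈ 4.7
OH⁻: pKₐ(H₂O) ≈ 15.7 — strong base; essentially never leaves without prior activation
H⁻: pKₐ(H₂) ≈ 36 — extremely strong base; leaves only in special hydride-transfer contexts
methyl carbanion: pKₐ(CH₄) ≈ 48 — unstabilised carbanion; the worst conceivable leaving group
The question asks for worst first, so the sequence is read in increasing leaving-group ability.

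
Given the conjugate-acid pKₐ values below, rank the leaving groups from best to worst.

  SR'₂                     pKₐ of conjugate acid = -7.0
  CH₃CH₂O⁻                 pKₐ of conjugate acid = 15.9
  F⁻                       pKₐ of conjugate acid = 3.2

Lower conjugate-acid pKₐ ⇒ weaker base ⇒ better leaving group.
Sorting by the given values: SR'₂ (-7.0), F⁻ (3.2), CH₃CH₂O⁻ (15.9).

SR'₂ > F⁻ > CH₃CH₂O⁻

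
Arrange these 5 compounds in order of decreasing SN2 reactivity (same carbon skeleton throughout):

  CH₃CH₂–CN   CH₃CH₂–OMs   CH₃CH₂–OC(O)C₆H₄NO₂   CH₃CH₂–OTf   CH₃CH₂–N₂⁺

CH₃CH₂–N₂⁺ > CH₃CH₂–OTf > CH₃CH₂–OMs > CH₃CH₂–OC(O)C₆H₄NO₂ > CH₃CH₂–CN

Identical carbon frameworks mean the comparison reduces to leaving-group quality.
A good leaving group is a weak base: the lower the pKₐ of its conjugate acid, the more readily it departs.
CH₃CH₂–N₂⁺ loses N₂: no meaningful conjugate acid; N₂ departs as an exceptionally stable neutral molecule
CH₃CH₂–OTf loses OTf⁻: pKₐ(CF₃SO₃H (triflic acid)) ≈ -14
CH₃CH₂–OMs loses OMs⁻: pKₐ(CH₃SO₃H (MsOH)) ≈ -1.9
CH₃CH₂–OC(O)C₆H₄NO₂ loses p-O₂N–C₆H₄–COO⁻: pKₐ(p-nitrobenzoic acid) ≈ 3.4
CH₃CH₂–CN loses CN⁻: pKₐ(HCN) ≈ 9.2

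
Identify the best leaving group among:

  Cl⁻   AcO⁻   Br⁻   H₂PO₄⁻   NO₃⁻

Br⁻

Leaving-group ability tracks the stability of the departed species; conjugate-acid pKₐ is the usual yardstick (lower pKₐ → better LG).
Br⁻: pKₐ(HBr) ≈ -9
Cl⁻: pKₐ(HCl) ≈ -7
NO₃⁻: pKₐ(HNO₃) ≈ -1.3
H₂PO₄⁻: pKₐ(H₃PO₄) ≈ 2.1
AcO⁻: pKₐ(CH₃COOH) ≈ 4.8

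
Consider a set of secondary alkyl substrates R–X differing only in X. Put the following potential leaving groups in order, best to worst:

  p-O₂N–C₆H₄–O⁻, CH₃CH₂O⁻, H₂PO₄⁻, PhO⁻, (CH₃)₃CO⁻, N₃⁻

H₂PO₄⁻ > N₃⁻ > p-O₂N–C₆H₄–O⁻ > PhO⁻ > CH₃CH₂O⁻ > (CH₃)₃CO⁻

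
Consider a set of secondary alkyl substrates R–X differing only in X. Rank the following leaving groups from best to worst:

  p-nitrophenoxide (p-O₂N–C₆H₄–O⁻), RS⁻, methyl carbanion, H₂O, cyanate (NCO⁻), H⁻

H₂O > cyanate (NCO⁻) > p-nitrophenoxide (p-O₂N–C₆H₄–O⁻) > RS⁻ > H⁻ > methyl carbanion

H₂O: pKₐ(H₃O⁺) ≈ -1.7 — neutral; leaves from a protonated alcohol (R–OH₂⁺)
cyanate (NCO⁻): pKₐ(HOCN) ≈ 3.5 — resonance between N and O
p-nitrophenoxide (p-O₂N–C₆H₄–O⁻): pKₐ(p-nitrophenol) ≈ 7.2 — nitro group delocalises the charge; the classic chromogenic LG
RS⁻: pKₐ(RSH (a thiol)) ≈ 10.5 — moderately basic; rarely leaves without activation
H⁻: pKₐ(H₂) ≈ 36 — extremely strong base; leaves only in special hydride-transfer contexts
methyl carbanion: pKₐ(CH₄) ≈ 48 — unstabilised carbanion; the worst conceivable leaving group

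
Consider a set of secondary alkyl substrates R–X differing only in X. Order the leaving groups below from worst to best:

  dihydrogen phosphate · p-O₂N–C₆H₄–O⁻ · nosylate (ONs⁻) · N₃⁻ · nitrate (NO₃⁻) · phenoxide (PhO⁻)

phenoxide (PhO⁻) < p-O₂N–C₆H₄–O⁻ < N₃⁻ < dihydrogen phosphate < nitrate (NO₃⁻) < nosylate (ONs⁻)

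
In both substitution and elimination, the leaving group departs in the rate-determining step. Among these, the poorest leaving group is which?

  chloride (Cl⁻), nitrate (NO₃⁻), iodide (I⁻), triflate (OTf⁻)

nitrate (NO₃⁻)

triflate (OTf⁻): pKₐ(CF₃SO₃H (triflic acid)) ≈ -14
iodide (I⁻): pKₐ(HI) ≈ -10
chloride (Cl⁻): pKₐ(HCl) ≈ -7
nitrate (NO₃⁻): pKₐ(HNO₃) ≈ -1.3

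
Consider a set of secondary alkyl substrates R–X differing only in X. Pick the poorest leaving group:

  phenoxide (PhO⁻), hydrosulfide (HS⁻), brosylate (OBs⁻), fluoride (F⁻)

phenoxide (PhO⁻)

The more stable X⁻ (or X) is on its own — i.e. the weaker a base it is — the better a leaving group it makes.
brosylate (OBs⁻): pKₐ(p-BrC₆H₄SO₃H) ≈ -2.8
fluoride (F⁻): pKₐ(HF) ≈ 3.2
hydrosulfide (HS⁻): pKₐ(H₂S) ≈ 7
phenoxide (PhO⁻): pKₐ(C₆H₅OH (phenol)) ≈ 10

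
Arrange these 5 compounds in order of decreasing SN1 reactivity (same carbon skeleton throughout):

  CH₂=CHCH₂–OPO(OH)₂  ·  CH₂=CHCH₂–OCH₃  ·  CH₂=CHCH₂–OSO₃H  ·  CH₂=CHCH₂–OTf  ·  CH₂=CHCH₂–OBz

CH₂=CHCH₂–OTf > CH₂=CHCH₂–OSO₃H > CH₂=CHCH₂–OPO(OH)₂ > CH₂=CHCH₂–OBz > CH₂=CHCH₂–OCH₃

With the same alkyl group throughout, only the leaving group differentiates the rates.
Rank by basicity of the departing species: weakest base leaves most easily.
CH₂=CHCH₂–OTf loses OTf⁻: pKₐ(CF₃SO₃H (triflic acid)) ≈ -14
CH₂=CHCH₂–OSO₃H loses HSO₄⁻: pKₐ(H₂SO₄) ≈ -3
CH₂=CHCH₂–OPO(OH)₂ loses H₂PO₄⁻: pKₐ(H₃PO₄) ≈ 2.1
CH₂=CHCH₂–OBz loses PhCOO⁻: pKₐ(C₆H₅COOH) ≈ 4.2
CH₂=CHCH₂–OCH₃ loses CH₃O⁻: pKₐ(CH₃OH) ≈ 15.5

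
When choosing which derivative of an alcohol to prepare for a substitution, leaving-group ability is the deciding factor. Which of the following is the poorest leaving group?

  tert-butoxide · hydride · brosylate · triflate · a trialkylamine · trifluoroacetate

hydride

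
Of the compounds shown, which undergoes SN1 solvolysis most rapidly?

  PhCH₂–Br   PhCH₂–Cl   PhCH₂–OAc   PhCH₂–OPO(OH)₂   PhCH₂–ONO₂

Identical carbon frameworks mean the comparison reduces to leaving-group quality.
Rank by basicity of the departing species: weakest base leaves most easily.
PhCH₂–Br loses Br⁻: pKₐ(HBr) ≈ -9
PhCH₂–Cl loses Cl⁻: pKₐ(HCl) ≈ -7
PhCH₂–ONO₂ loses NO₃⁻: pKₐ(HNO₃) ≈ -1.3
PhCH₂–OPO(OH)₂ loses H₂PO₄⁻: pKₐ(H₃PO₄) ≈ 2.1
PhCH₂–OAc loses AcO⁻: pKₐ(CH₃COOH) ≈ 4.8

PhCH₂–Br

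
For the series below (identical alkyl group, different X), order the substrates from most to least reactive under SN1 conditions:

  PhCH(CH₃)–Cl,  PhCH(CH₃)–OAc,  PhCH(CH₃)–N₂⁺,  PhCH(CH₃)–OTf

The skeletons are identical, so relative rate is governed entirely by leaving-group ability.
The more stable X⁻ (or X) is on its own — i.e. the weaker a base it is — the better a leaving group it makes.
PhCH(CH₃)–N₂⁺ loses N₂: no meaningful conjugate acid; N₂ departs as an exceptionally stable neutral molecule
PhCH(CH₃)–OTf loses OTf⁻: pKₐ(CF₃SO₃H (triflic acid)) ≈ -14
PhCH(CH₃)–Cl loses Cl⁻: pKₐ(HCl) ≈ -7
PhCH(CH₃)–OAc loses AcO⁻: pKₐ(CH₃COOH) ≈ 4.8

PhCH(CH₃)–N₂⁺ > PhCH(CH₃)–OTf > PhCH(CH₃)–Cl > PhCH(CH₃)–OAc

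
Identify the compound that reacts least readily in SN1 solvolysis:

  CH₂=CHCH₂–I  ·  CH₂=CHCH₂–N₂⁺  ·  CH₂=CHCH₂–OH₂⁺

CH₂=CHCH₂–OH₂⁺

Same R in every case — rank the leaving groups.
Leaving-group ability tracks the stability of the departed species; conjugate-acid pKₐ is the usual yardstick (lower pKₐ → better LG).
CH₂=CHCH₂–N₂⁺ loses N₂: no meaningful conjugate acid; N₂ departs as an exceptionally stable neutral molecule
CH₂=CHCH₂–I loses I⁻: pKₐ(HI) ≈ -10
CH₂=CHCH₂–OH₂⁺ loses H₂O: pKₐ(H₃O⁺) ≈ -1.7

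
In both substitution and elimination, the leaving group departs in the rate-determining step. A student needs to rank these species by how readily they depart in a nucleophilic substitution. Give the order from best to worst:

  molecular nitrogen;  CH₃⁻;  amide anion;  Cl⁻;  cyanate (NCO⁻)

molecular nitrogen > Cl⁻ > cyanate (NCO⁻) > amide anion > CH₃⁻

A good leaving group is a weak base: the lower the pKₐ of its conjugate acid, the more readily it departs.
molecular nitrogen: no meaningful conjugate acid; N₂ departs as an exceptionally stable neutral molecule
Cl⁻: pKₐ(HCl) ≈ -7
cyanate (NCO⁻): pKₐ(HOCN) ≈ 3.5 — resonance between N and O
amide anion: pKₐ(NH₃) ≈ 38 — extremely strong base; never a leaving group
CH₃⁻: pKₐ(CH₄) ≈ 48 — unstabilised carbanion; the worst conceivable leaving group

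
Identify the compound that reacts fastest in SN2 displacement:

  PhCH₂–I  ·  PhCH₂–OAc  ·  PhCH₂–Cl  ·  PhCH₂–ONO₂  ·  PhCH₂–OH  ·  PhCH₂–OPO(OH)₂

The skeletons are identical, so relative rate is governed entirely by leaving-group ability.
The more stable X⁻ (or X) is on its own — i.e. the weaker a base it is — the better a leaving group it makes.
PhCH₂–I loses I⁻: pKₐ(HI) ≈ -10
PhCH₂–Cl loses Cl⁻: pKₐ(HCl) ≈ -7
PhCH₂–ONO₂ loses NO₃⁻: pKₐ(HNO₃) ≈ -1.3
PhCH₂–OPO(OH)₂ loses H₂PO₄⁻: pKₐ(H₃PO₄) ≈ 2.1
PhCH₂–OAc loses AcO⁻: pKₐ(CH₃COOH) ≈ 4.8
PhCH₂–OH loses OH⁻: pKₐ(H₂O) ≈ 15.7

PhCH₂–I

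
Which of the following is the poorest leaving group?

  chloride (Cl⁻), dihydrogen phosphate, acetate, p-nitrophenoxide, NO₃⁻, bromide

p-nitrophenoxide

The more stable X⁻ (or X) is on its own — i.e. the weaker a base it is — the better a leaving group it makes.
bromide: pKₐ(HBr) ≈ -9
chloride (Cl⁻): pKₐ(HCl) ≈ -7
NO₃⁻: pKₐ(HNO₃) ≈ -1.3
dihydrogen phosphate: pKₐ(H₃PO₄) ≈ 2.1
acetate: pKₐ(CH₃COOH) ≈ 4.8
p-nitrophenoxide: pKₐ(p-nitrophenol) ≈ 7.2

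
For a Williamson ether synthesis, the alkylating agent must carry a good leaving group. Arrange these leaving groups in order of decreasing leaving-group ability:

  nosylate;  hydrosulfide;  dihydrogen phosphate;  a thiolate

nosylate > dihydrogen phosphate > hydrosulfide > a thiolate

Leaving-group ability tracks the stability of the departed species; conjugate-acid pKₐ is the usual yardstick (lower pKₐ → better LG).
nosylate: pKₐ(p-O₂NC₆H₄SO₃H) ≈ -3.5
dihydrogen phosphate: pKₐ(H₃PO₄) ≈ 2.1
hydrosulfide: pKₐ(H₂S) ≈ 7
a thiolate: pKₐ(RSH (a thiol)) ≈ 10.5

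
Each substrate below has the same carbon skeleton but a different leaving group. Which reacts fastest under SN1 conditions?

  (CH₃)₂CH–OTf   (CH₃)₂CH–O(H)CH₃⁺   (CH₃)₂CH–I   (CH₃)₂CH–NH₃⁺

Same R in every case — rank the leaving groups.
Rank by basicity of the departing species: weakest base leaves most easily.
(CH₃)₂CH–OTf loses OTf⁻: pKₐ(CF₃SO₃H (triflic acid)) ≈ -14
(CH₃)₂CH–I loses I⁻: pKₐ(HI) ≈ -10
(CH₃)₂CH–O(H)CH₃⁺ loses R'OH: pKₐ(R'OH₂⁺) ≈ -2.4
(CH₃)₂CH–NH₃⁺ loses NH₃: pKₐ(NH₄⁺) ≈ 9.2

(CH₃)₂CH–OTf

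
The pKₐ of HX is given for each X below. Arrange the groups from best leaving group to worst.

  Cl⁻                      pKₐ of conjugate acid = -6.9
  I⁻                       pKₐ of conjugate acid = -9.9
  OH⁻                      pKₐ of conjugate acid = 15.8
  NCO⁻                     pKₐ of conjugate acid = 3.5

Lower conjugate-acid pKₐ ⇒ weaker base ⇒ better leaving group.
Sorting by the given values: I⁻ (-9.9), Cl⁻ (-6.9), NCO⁻ (3.5), OH⁻ (15.8).

I⁻ > Cl⁻ > NCO⁻ > OH⁻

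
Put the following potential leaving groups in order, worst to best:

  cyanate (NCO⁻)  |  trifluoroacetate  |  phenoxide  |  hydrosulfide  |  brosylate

phenoxide < hydrosulfide < cyanate (NCO⁻) < trifluoroacetate < brosylate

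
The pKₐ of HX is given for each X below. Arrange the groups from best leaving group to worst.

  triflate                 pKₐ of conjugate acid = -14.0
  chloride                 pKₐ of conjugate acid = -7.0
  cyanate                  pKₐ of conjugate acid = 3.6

triflate > chloride > cyanate

Lower conjugate-acid pKₐ ⇒ weaker base ⇒ better leaving group.
Sorting by the given values: triflate (-14.0), chloride (-7.0), cyanate (3.6).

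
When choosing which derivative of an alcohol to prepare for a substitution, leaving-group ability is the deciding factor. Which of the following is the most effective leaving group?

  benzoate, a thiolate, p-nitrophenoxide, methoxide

benzoate

The more stable X⁻ (or X) is on its own — i.e. the weaker a base it is — the better a leaving group it makes.
benzoate: pKₐ(C₆H₅COOH) ≈ 4.2
p-nitrophenoxide: pKₐ(p-nitrophenol) ≈ 7.2
a thiolate: pKₐ(RSH (a thiol)) ≈ 10.5
methoxide: pKₐ(CH₃OH) ≈ 15.5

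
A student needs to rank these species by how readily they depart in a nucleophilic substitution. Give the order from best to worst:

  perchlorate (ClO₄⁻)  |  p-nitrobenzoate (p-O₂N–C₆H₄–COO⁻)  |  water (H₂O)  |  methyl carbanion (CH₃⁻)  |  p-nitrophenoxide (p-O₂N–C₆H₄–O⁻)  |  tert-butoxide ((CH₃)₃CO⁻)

perchlorate (ClO₄⁻) > water (H₂O) > p-nitrobenzoate (p-O₂N–C₆H₄–COO⁻) > p-nitrophenoxide (p-O₂N–C₆H₄–O⁻) > tert-butoxide ((CH₃)₃CO⁻) > methyl carbanion (CH₃⁻)

The more stable X⁻ (or X) is on its own — i.e. the weaker a base it is — the better a leaving group it makes.
perchlorate (ClO₄⁻): pKₐ(HClO₄) ≈ -10
water (H₂O): pKₐ(H₃O⁺) ≈ -1.7 — neutral; leaves from a protonated alcohol (R–OH₂⁺)
p-nitrobenzoate (p-O₂N–C₆H₄–COO⁻): pKₐ(p-nitrobenzoic acid) ≈ 3.4
p-nitrophenoxide (p-O₂N–C₆H₄–O⁻): pKₐ(p-nitrophenol) ≈ 7.2 — nitro group delocalises the charge; the classic chromogenic LG
tert-butoxide ((CH₃)₃CO⁻): pKₐ(t-BuOH) ≈ 18 — bulky, strongly basic alkoxide
methyl carbanion (CH₃⁻): pKₐ(CH₄) ≈ 48 — unstabilised carbanion; the worst conceivable leaving group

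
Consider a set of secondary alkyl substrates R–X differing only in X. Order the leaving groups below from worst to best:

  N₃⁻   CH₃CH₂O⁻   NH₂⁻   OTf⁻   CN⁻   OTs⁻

NH₂⁻ < CH₃CH₂O⁻ < CN⁻ < N₃⁻ < OTs⁻ < OTf⁻

The more stable X⁻ (or X) is on its own — i.e. the weaker a base it is — the better a leaving group it makes.
OTf⁻: pKₐ(CF₃SO₃H (triflic acid)) ≈ -14
OTs⁻: pKₐ(p-CH₃C₆H₄SO₃H (TsOH)) ≈ -2.8
N₃⁻: pKₐ(HN₃) ≈ 4.7
CN⁻: pKₐ(HCN) ≈ 9.2 — sp carbon stabilises the charge somewhat, but still a poor LG
CH₃CH₂O⁻: pKₐ(CH₃CH₂OH) ≈ 16
NH₂⁻: pKₐ(NH₃) ≈ 38 — extremely strong base; never a leaving group
The question asks for worst first, so the sequence is read in increasing leaving-group ability.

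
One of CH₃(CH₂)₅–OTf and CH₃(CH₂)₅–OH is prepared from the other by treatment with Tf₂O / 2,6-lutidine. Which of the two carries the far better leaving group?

CH₃(CH₂)₅–OTf

From CH₃(CH₂)₅–OH the departing group would be OH⁻ (pKₐ(H₂O) ≈ 15.7). Strong base; essentially never leaves without prior activation.
From CH₃(CH₂)₅–OTf the leaving group is OTf⁻ (pKₐ(CF₃SO₃H (triflic acid)) ≈ -14). Charge spread over three oxygens and a CF₃ group; the premier leaving group in synthesis.
Treatment with Tf₂O / 2,6-lutidine works by converting the hydroxyl into a triflate, making CH₃(CH₂)₅–OTf enormously more reactive.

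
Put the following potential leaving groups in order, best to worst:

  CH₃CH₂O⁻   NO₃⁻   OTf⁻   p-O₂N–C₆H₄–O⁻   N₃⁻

The more stable X⁻ (or X) is on its own — i.e. the weaker a base it is — the better a leaving group it makes.
OTf⁻: pKₐ(CF₃SO₃H (triflic acid)) ≈ -14 — charge spread over three oxygens and a CF₃ group; the premier leaving group in synthesis
NO₃⁻: pKₐ(HNO₃) ≈ -1.3 — resonance-delocalised over three oxygens
N₃⁻: pKₐ(HN₃) ≈ 4.7 — linear, resonance-stabilised
p-O₂N–C₆H₄–O⁻: pKₐ(p-nitrophenol) ≈ 7.2 — nitro group delocalises the charge; the classic chromogenic LG
CH₃CH₂O⁻: pKₐ(CH₃CH₂OH) ≈ 16 — strong base; alkoxides do not leave unassisted

OTf⁻ > NO₃⁻ > N₃⁻ > p-O₂N–C₆H₄–O⁻ > CH₃CH₂O⁻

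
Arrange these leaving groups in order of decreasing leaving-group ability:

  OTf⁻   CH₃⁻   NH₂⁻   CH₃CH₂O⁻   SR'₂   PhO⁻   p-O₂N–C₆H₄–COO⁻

OTf⁻ > SR'₂ > p-O₂N–C₆H₄–COO⁻ > PhO⁻ > CH₃CH₂O⁻ > NH₂⁻ > CH₃⁻

Rank by basicity of the departing species: weakest base leaves most easily.
OTf⁻: pKₐ(CF₃SO₃H (triflic acid)) ≈ -14
SR'₂: pKₐ(R'₂SH⁺) ≈ -7
p-O₂N–C₆H₄–COO⁻: pKₐ(p-nitrobenzoic acid) ≈ 3.4
PhO⁻: pKₐ(C₆H₅OH (phenol)) ≈ 10
CH₃CH₂O⁻: pKₐ(CH₃CH₂OH) ≈ 16
NH₂⁻: pKₐ(NH₃) ≈ 38
CH₃⁻: pKₐ(CH₄) ≈ 48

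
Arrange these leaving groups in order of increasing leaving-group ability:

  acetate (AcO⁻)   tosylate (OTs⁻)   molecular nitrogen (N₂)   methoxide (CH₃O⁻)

Rank by basicity of the departing species: weakest base leaves most easily.
molecular nitrogen (N₂): no meaningful conjugate acid; N₂ departs as an exceptionally stable neutral molecule
tosylate (OTs⁻): pKₐ(p-CH₃C₆H₄SO₃H (TsOH)) ≈ -2.8
acetate (AcO⁻): pKₐ(CH₃COOH) ≈ 4.8
methoxide (CH₃O⁻): pKₐ(CH₃OH) ≈ 15.5
The question asks for worst first, so the sequence is read in increasing leaving-group ability.

methoxide (CH₃O⁻) < acetate (AcO⁻) < tosylate (OTs⁻) < molecular nitrogen (N₂)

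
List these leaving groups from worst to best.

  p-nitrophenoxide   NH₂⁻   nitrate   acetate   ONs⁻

ONs⁻: pKₐ(p-O₂NC₆H₄SO₃H) ≈ -3.5 — p-nitro group further stabilises the sulfonate
nitrate: pKₐ(HNO₃) ≈ -1.3 — resonance-delocalised over three oxygens
acetate: pKₐ(CH₃COOH) ≈ 4.8 — resonance-stabilised but still a weak base
p-nitrophenoxide: pKₐ(p-nitrophenol) ≈ 7.2 — nitro group delocalises the charge; the classic chromogenic LG
NH₂⁻: pKₐ(NH₃) ≈ 38 — extremely strong base; never a leaving group
Reversing gives the worst-to-best order requested.

NH₂⁻ < p-nitrophenoxide < acetate < nitrate < ONs⁻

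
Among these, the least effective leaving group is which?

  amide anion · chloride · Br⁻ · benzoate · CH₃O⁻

Leaving-group ability tracks the stability of the departed species; conjugate-acid pKₐ is the usual yardstick (lower pKₐ → better LG).
Br⁻: pKₐ(HBr) ≈ -9
chloride: pKₐ(HCl) ≈ -7
benzoate: pKₐ(C₆H₅COOH) ≈ 4.2
CH₃O⁻: pKₐ(CH₃OH) ≈ 15.5
amide anion: pKₐ(NH₃) ≈ 38

amide anion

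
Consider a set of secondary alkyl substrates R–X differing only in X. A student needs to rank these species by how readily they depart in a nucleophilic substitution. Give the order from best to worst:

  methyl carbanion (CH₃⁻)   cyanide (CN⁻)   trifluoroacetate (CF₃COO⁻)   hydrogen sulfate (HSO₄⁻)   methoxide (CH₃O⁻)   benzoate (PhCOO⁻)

The more stable X⁻ (or X) is on its own — i.e. the weaker a base it is — the better a leaving group it makes.
hydrogen sulfate (HSO₄⁻): pKₐ(H₂SO₄) ≈ -3
trifluoroacetate (CF₃COO⁻): pKₐ(CF₃COOH) ≈ 0.2
benzoate (PhCOO⁻): pKₐ(C₆H₅COOH) ≈ 4.2
cyanide (CN⁻): pKₐ(HCN) ≈ 9.2
methoxide (CH₃O⁻): pKₐ(CH₃OH) ≈ 15.5
methyl carbanion (CH₃⁻): pKₐ(CH₄) ≈ 48

hydrogen sulfate (HSO₄⁻) > trifluoroacetate (CF₃COO⁻) > benzoate (PhCOO⁻) > cyanide (CN⁻) > methoxide (CH₃O⁻) > methyl carbanion (CH₃⁻)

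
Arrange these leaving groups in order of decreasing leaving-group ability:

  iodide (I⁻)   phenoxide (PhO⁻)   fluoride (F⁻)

iodide (I⁻) > fluoride (F⁻) > phenoxide (PhO⁻)

iodide (I⁻): pKₐ(HI) ≈ -10
fluoride (F⁻): pKₐ(HF) ≈ 3.2
phenoxide (PhO⁻): pKₐ(C₆H₅OH (phenol)) ≈ 10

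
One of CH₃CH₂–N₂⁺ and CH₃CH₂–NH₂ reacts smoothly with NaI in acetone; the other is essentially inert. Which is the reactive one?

CH₃CH₂–N₂⁺

From CH₃CH₂–NH₂ the departing group would be NH₂⁻ (pKₐ(NH₃) ≈ 38). Extremely strong base; never a leaving group.
From CH₃CH₂–N₂⁺ the leaving group is N₂ (no meaningful conjugate acid; N₂ departs as an exceptionally stable neutral molecule).
(In practice CH₃CH₂–N₂⁺ is made from CH₃CH₂–NH₂ by diazotisation (NaNO₂ / HCl, 0 °C), generating a diazonium salt that expels N₂.)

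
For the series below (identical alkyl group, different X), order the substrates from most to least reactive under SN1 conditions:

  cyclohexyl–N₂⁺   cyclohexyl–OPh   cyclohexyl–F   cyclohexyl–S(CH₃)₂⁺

cyclohexyl–N₂⁺ > cyclohexyl–S(CH₃)₂⁺ > cyclohexyl–F > cyclohexyl–OPh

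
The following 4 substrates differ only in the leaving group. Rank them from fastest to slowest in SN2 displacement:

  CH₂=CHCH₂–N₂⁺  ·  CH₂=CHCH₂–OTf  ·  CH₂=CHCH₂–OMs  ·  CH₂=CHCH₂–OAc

CH₂=CHCH₂–N₂⁺ > CH₂=CHCH₂–OTf > CH₂=CHCH₂–OMs > CH₂=CHCH₂–OAc

Identical carbon frameworks mean the comparison reduces to leaving-group quality.
Leaving-group ability tracks the stability of the departed species; conjugate-acid pKₐ is the usual yardstick (lower pKₐ → better LG).
CH₂=CHCH₂–N₂⁺ loses N₂: no meaningful conjugate acid; N₂ departs as an exceptionally stable neutral molecule
CH₂=CHCH₂–OTf loses OTf⁻: pKₐ(CF₃SO₃H (triflic acid)) ≈ -14
CH₂=CHCH₂–OMs loses OMs⁻: pKₐ(CH₃SO₃H (MsOH)) ≈ -1.9
CH₂=CHCH₂–OAc loses AcO⁻: pKₐ(CH₃COOH) ≈ 4.8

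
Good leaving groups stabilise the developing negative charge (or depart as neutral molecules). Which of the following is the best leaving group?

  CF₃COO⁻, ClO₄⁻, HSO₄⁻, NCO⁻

The more stable X⁻ (or X) is on its own — i.e. the weaker a base it is — the better a leaving group it makes.
ClO₄⁻: pKₐ(HClO₄) ≈ -10
HSO₄⁻: pKₐ(H₂SO₄) ≈ -3
CF₃COO⁻: pKₐ(CF₃COOH) ≈ 0.2
NCO⁻: pKₐ(HOCN) ≈ 3.5

ClO₄⁻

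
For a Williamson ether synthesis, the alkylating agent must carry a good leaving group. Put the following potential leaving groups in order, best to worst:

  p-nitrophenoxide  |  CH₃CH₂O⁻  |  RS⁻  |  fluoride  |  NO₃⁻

NO₃⁻: pKₐ(HNO₃) ≈ -1.3 — resonance-delocalised over three oxygens
fluoride: pKₐ(HF) ≈ 3.2
p-nitrophenoxide: pKₐ(p-nitrophenol) ≈ 7.2 — nitro group delocalises the charge; the classic chromogenic LG
RS⁻: pKₐ(RSH (a thiol)) ≈ 10.5
CH₃CH₂O⁻: pKₐ(CH₃CH₂OH) ≈ 16

NO₃⁻ > fluoride > p-nitrophenoxide > RS⁻ > CH₃CH₂O⁻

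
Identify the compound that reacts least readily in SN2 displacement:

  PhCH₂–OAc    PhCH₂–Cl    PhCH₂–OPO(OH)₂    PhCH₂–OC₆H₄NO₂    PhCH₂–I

PhCH₂–OC₆H₄NO₂

Identical carbon frameworks mean the comparison reduces to leaving-group quality.
A good leaving group is a weak base: the lower the pKₐ of its conjugate acid, the more readily it departs.
PhCH₂–I loses I⁻: pKₐ(HI) ≈ -10
PhCH₂–Cl loses Cl⁻: pKₐ(HCl) ≈ -7
PhCH₂–OPO(OH)₂ loses H₂PO₄⁻: pKₐ(H₃PO₄) ≈ 2.1
PhCH₂–OAc loses AcO⁻: pKₐ(CH₃COOH) ≈ 4.8
PhCH₂–OC₆H₄NO₂ loses p-O₂N–C₆H₄–O⁻: pKₐ(p-nitrophenol) ≈ 7.2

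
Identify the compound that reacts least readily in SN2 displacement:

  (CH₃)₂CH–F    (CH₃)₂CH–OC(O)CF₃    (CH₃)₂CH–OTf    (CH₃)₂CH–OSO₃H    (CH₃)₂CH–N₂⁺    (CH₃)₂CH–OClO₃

(CH₃)₂CH–F

Same R in every case — rank the leaving groups.
The more stable X⁻ (or X) is on its own — i.e. the weaker a base it is — the better a leaving group it makes.
(CH₃)₂CH–N₂⁺ loses N₂: no meaningful conjugate acid; N₂ departs as an exceptionally stable neutral molecule
(CH₃)₂CH–OTf loses OTf⁻: pKₐ(CF₃SO₃H (triflic acid)) ≈ -14
(CH₃)₂CH–OClO₃ loses ClO₄⁻: pKₐ(HClO₄) ≈ -10
(CH₃)₂CH–OSO₃H loses HSO₄⁻: pKₐ(H₂SO₄) ≈ -3
(CH₃)₂CH–OC(O)CF₃ loses CF₃COO⁻: pKₐ(CF₃COOH) ≈ 0.2
(CH₃)₂CH–F loses F⁻: pKₐ(HF) ≈ 3.2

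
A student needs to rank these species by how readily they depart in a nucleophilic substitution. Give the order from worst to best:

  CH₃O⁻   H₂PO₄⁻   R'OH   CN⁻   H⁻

H⁻ < CH₃O⁻ < CN⁻ < H₂PO₄⁻ < R'OH

The more stable X⁻ (or X) is on its own — i.e. the weaker a base it is — the better a leaving group it makes.
R'OH: pKₐ(R'OH₂⁺) ≈ -2.4
H₂PO₄⁻: pKₐ(H₃PO₄) ≈ 2.1
CN⁻: pKₐ(HCN) ≈ 9.2
CH₃O⁻: pKₐ(CH₃OH) ≈ 15.5
H⁻: pKₐ(H₂) ≈ 36
Reversing gives the worst-to-best order requested.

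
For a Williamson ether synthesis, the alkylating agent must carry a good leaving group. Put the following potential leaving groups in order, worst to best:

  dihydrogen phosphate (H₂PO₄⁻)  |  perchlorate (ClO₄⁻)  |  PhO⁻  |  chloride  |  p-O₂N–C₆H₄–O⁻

perchlorate (ClO₄⁻): pKₐ(HClO₄) ≈ -10
chloride: pKₐ(HCl) ≈ -7
dihydrogen phosphate (H₂PO₄⁻): pKₐ(H₃PO₄) ≈ 2.1 — moderate base; biological leaving group after further activation
p-O₂N–C₆H₄–O⁻: pKₐ(p-nitrophenol) ≈ 7.2
PhO⁻: pKₐ(C₆H₅OH (phenol)) ≈ 10
Listed from poorest to best leaving group as asked.

PhO⁻ < p-O₂N–C₆H₄–O⁻ < dihydrogen phosphate (H₂PO₄⁻) < chloride < perchlorate (ClO₄⁻)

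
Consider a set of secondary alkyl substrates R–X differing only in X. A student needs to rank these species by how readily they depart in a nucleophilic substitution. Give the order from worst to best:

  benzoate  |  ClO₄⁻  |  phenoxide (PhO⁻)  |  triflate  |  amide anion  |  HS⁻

Leaving-group ability tracks the stability of the departed species; conjugate-acid pKₐ is the usual yardstick (lower pKₐ → better LG).
triflate: pKₐ(CF₃SO₃H (triflic acid)) ≈ -14
ClO₄⁻: pKₐ(HClO₄) ≈ -10
benzoate: pKₐ(C₆H₅COOH) ≈ 4.2
HS⁻: pKₐ(H₂S) ≈ 7
phenoxide (PhO⁻): pKₐ(C₆H₅OH (phenol)) ≈ 10
amide anion: pKₐ(NH₃) ≈ 38
The question asks for worst first, so the sequence is read in increasing leaving-group ability.

amide anion < phenoxide (PhO⁻) < HS⁻ < benzoate < ClO₄⁻ < triflate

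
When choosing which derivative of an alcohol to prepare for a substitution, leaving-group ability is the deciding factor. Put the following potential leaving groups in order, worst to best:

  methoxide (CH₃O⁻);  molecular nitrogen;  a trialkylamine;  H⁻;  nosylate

H⁻ < methoxide (CH₃O⁻) < a trialkylamine < nosylate < molecular nitrogen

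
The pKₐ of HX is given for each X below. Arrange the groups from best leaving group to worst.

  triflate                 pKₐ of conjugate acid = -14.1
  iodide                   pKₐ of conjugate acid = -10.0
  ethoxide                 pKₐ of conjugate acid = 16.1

triflate > iodide > ethoxide

Lower conjugate-acid pKₐ ⇒ weaker base ⇒ better leaving group.
Sorting by the given values: triflate (-14.1), iodide (-10.0), ethoxide (16.1).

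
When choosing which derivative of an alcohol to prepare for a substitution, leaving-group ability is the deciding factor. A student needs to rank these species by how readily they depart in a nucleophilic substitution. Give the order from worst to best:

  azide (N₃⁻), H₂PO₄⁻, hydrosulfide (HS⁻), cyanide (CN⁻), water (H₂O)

cyanide (CN⁻) < hydrosulfide (HS⁻) < azide (N₃⁻) < H₂PO₄⁻ < water (H₂O)

Leaving-group ability tracks the stability of the departed species; conjugate-acid pKₐ is the usual yardstick (lower pKₐ → better LG).
water (H₂O): pKₐ(H₃O⁺) ≈ -1.7 — neutral; leaves from a protonated alcohol (R–OH₂⁺)
H₂PO₄⁻: pKₐ(H₃PO₄) ≈ 2.1 — moderate base; biological leaving group after further activation
azide (N₃⁻): pKₐ(HN₃) ≈ 4.7 — linear, resonance-stabilised
hydrosulfide (HS⁻): pKₐ(H₂S) ≈ 7 — larger and more polarisable than the oxygen analogue
cyanide (CN⁻): pKₐ(HCN) ≈ 9.2
Reversing gives the worst-to-best order requested.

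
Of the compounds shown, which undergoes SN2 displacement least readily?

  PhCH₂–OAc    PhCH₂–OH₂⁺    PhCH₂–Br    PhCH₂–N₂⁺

PhCH₂–OAc

With the same alkyl group throughout, only the leaving group differentiates the rates.
Leaving-group ability tracks the stability of the departed species; conjugate-acid pKₐ is the usual yardstick (lower pKₐ → better LG).
PhCH₂–N₂⁺ loses N₂: no meaningful conjugate acid; N₂ departs as an exceptionally stable neutral molecule
PhCH₂–Br loses Br⁻: pKₐ(HBr) ≈ -9
PhCH₂–OH₂⁺ loses H₂O: pKₐ(H₃O⁺) ≈ -1.7
PhCH₂–OAc loses AcO⁻: pKₐ(CH₃COOH) ≈ 4.8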